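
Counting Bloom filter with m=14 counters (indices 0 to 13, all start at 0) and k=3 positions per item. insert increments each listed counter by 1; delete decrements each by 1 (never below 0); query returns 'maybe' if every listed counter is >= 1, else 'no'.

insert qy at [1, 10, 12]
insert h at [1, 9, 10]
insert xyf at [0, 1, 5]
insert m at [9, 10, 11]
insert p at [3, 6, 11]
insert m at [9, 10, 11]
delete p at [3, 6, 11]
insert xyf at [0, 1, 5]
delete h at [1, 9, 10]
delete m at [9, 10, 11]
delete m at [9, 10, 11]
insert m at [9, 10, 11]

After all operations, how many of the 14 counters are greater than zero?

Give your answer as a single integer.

Answer: 7

Derivation:
Step 1: insert qy at [1, 10, 12] -> counters=[0,1,0,0,0,0,0,0,0,0,1,0,1,0]
Step 2: insert h at [1, 9, 10] -> counters=[0,2,0,0,0,0,0,0,0,1,2,0,1,0]
Step 3: insert xyf at [0, 1, 5] -> counters=[1,3,0,0,0,1,0,0,0,1,2,0,1,0]
Step 4: insert m at [9, 10, 11] -> counters=[1,3,0,0,0,1,0,0,0,2,3,1,1,0]
Step 5: insert p at [3, 6, 11] -> counters=[1,3,0,1,0,1,1,0,0,2,3,2,1,0]
Step 6: insert m at [9, 10, 11] -> counters=[1,3,0,1,0,1,1,0,0,3,4,3,1,0]
Step 7: delete p at [3, 6, 11] -> counters=[1,3,0,0,0,1,0,0,0,3,4,2,1,0]
Step 8: insert xyf at [0, 1, 5] -> counters=[2,4,0,0,0,2,0,0,0,3,4,2,1,0]
Step 9: delete h at [1, 9, 10] -> counters=[2,3,0,0,0,2,0,0,0,2,3,2,1,0]
Step 10: delete m at [9, 10, 11] -> counters=[2,3,0,0,0,2,0,0,0,1,2,1,1,0]
Step 11: delete m at [9, 10, 11] -> counters=[2,3,0,0,0,2,0,0,0,0,1,0,1,0]
Step 12: insert m at [9, 10, 11] -> counters=[2,3,0,0,0,2,0,0,0,1,2,1,1,0]
Final counters=[2,3,0,0,0,2,0,0,0,1,2,1,1,0] -> 7 nonzero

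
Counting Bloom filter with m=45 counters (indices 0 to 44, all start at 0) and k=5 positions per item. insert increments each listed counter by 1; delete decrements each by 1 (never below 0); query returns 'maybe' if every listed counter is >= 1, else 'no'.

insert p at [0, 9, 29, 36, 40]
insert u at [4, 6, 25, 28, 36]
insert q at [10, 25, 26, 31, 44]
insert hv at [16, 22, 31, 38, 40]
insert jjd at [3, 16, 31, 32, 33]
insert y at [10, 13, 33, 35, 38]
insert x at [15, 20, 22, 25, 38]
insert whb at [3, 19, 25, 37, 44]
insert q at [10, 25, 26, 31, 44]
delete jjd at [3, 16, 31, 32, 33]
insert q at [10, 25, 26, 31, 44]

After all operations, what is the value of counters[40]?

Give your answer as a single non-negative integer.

Step 1: insert p at [0, 9, 29, 36, 40] -> counters=[1,0,0,0,0,0,0,0,0,1,0,0,0,0,0,0,0,0,0,0,0,0,0,0,0,0,0,0,0,1,0,0,0,0,0,0,1,0,0,0,1,0,0,0,0]
Step 2: insert u at [4, 6, 25, 28, 36] -> counters=[1,0,0,0,1,0,1,0,0,1,0,0,0,0,0,0,0,0,0,0,0,0,0,0,0,1,0,0,1,1,0,0,0,0,0,0,2,0,0,0,1,0,0,0,0]
Step 3: insert q at [10, 25, 26, 31, 44] -> counters=[1,0,0,0,1,0,1,0,0,1,1,0,0,0,0,0,0,0,0,0,0,0,0,0,0,2,1,0,1,1,0,1,0,0,0,0,2,0,0,0,1,0,0,0,1]
Step 4: insert hv at [16, 22, 31, 38, 40] -> counters=[1,0,0,0,1,0,1,0,0,1,1,0,0,0,0,0,1,0,0,0,0,0,1,0,0,2,1,0,1,1,0,2,0,0,0,0,2,0,1,0,2,0,0,0,1]
Step 5: insert jjd at [3, 16, 31, 32, 33] -> counters=[1,0,0,1,1,0,1,0,0,1,1,0,0,0,0,0,2,0,0,0,0,0,1,0,0,2,1,0,1,1,0,3,1,1,0,0,2,0,1,0,2,0,0,0,1]
Step 6: insert y at [10, 13, 33, 35, 38] -> counters=[1,0,0,1,1,0,1,0,0,1,2,0,0,1,0,0,2,0,0,0,0,0,1,0,0,2,1,0,1,1,0,3,1,2,0,1,2,0,2,0,2,0,0,0,1]
Step 7: insert x at [15, 20, 22, 25, 38] -> counters=[1,0,0,1,1,0,1,0,0,1,2,0,0,1,0,1,2,0,0,0,1,0,2,0,0,3,1,0,1,1,0,3,1,2,0,1,2,0,3,0,2,0,0,0,1]
Step 8: insert whb at [3, 19, 25, 37, 44] -> counters=[1,0,0,2,1,0,1,0,0,1,2,0,0,1,0,1,2,0,0,1,1,0,2,0,0,4,1,0,1,1,0,3,1,2,0,1,2,1,3,0,2,0,0,0,2]
Step 9: insert q at [10, 25, 26, 31, 44] -> counters=[1,0,0,2,1,0,1,0,0,1,3,0,0,1,0,1,2,0,0,1,1,0,2,0,0,5,2,0,1,1,0,4,1,2,0,1,2,1,3,0,2,0,0,0,3]
Step 10: delete jjd at [3, 16, 31, 32, 33] -> counters=[1,0,0,1,1,0,1,0,0,1,3,0,0,1,0,1,1,0,0,1,1,0,2,0,0,5,2,0,1,1,0,3,0,1,0,1,2,1,3,0,2,0,0,0,3]
Step 11: insert q at [10, 25, 26, 31, 44] -> counters=[1,0,0,1,1,0,1,0,0,1,4,0,0,1,0,1,1,0,0,1,1,0,2,0,0,6,3,0,1,1,0,4,0,1,0,1,2,1,3,0,2,0,0,0,4]
Final counters=[1,0,0,1,1,0,1,0,0,1,4,0,0,1,0,1,1,0,0,1,1,0,2,0,0,6,3,0,1,1,0,4,0,1,0,1,2,1,3,0,2,0,0,0,4] -> counters[40]=2

Answer: 2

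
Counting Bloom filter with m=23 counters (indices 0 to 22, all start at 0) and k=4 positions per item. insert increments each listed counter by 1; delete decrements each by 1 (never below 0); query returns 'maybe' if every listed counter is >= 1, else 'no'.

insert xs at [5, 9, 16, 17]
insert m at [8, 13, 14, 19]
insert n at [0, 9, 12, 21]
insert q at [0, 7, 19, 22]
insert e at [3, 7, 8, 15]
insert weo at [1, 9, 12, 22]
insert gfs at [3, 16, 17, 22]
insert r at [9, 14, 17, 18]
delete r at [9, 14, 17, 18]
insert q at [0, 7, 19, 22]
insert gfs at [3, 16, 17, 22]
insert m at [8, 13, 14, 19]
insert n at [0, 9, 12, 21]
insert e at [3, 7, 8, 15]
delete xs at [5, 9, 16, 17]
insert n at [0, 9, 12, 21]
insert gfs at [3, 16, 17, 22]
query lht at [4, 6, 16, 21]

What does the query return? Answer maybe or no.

Answer: no

Derivation:
Step 1: insert xs at [5, 9, 16, 17] -> counters=[0,0,0,0,0,1,0,0,0,1,0,0,0,0,0,0,1,1,0,0,0,0,0]
Step 2: insert m at [8, 13, 14, 19] -> counters=[0,0,0,0,0,1,0,0,1,1,0,0,0,1,1,0,1,1,0,1,0,0,0]
Step 3: insert n at [0, 9, 12, 21] -> counters=[1,0,0,0,0,1,0,0,1,2,0,0,1,1,1,0,1,1,0,1,0,1,0]
Step 4: insert q at [0, 7, 19, 22] -> counters=[2,0,0,0,0,1,0,1,1,2,0,0,1,1,1,0,1,1,0,2,0,1,1]
Step 5: insert e at [3, 7, 8, 15] -> counters=[2,0,0,1,0,1,0,2,2,2,0,0,1,1,1,1,1,1,0,2,0,1,1]
Step 6: insert weo at [1, 9, 12, 22] -> counters=[2,1,0,1,0,1,0,2,2,3,0,0,2,1,1,1,1,1,0,2,0,1,2]
Step 7: insert gfs at [3, 16, 17, 22] -> counters=[2,1,0,2,0,1,0,2,2,3,0,0,2,1,1,1,2,2,0,2,0,1,3]
Step 8: insert r at [9, 14, 17, 18] -> counters=[2,1,0,2,0,1,0,2,2,4,0,0,2,1,2,1,2,3,1,2,0,1,3]
Step 9: delete r at [9, 14, 17, 18] -> counters=[2,1,0,2,0,1,0,2,2,3,0,0,2,1,1,1,2,2,0,2,0,1,3]
Step 10: insert q at [0, 7, 19, 22] -> counters=[3,1,0,2,0,1,0,3,2,3,0,0,2,1,1,1,2,2,0,3,0,1,4]
Step 11: insert gfs at [3, 16, 17, 22] -> counters=[3,1,0,3,0,1,0,3,2,3,0,0,2,1,1,1,3,3,0,3,0,1,5]
Step 12: insert m at [8, 13, 14, 19] -> counters=[3,1,0,3,0,1,0,3,3,3,0,0,2,2,2,1,3,3,0,4,0,1,5]
Step 13: insert n at [0, 9, 12, 21] -> counters=[4,1,0,3,0,1,0,3,3,4,0,0,3,2,2,1,3,3,0,4,0,2,5]
Step 14: insert e at [3, 7, 8, 15] -> counters=[4,1,0,4,0,1,0,4,4,4,0,0,3,2,2,2,3,3,0,4,0,2,5]
Step 15: delete xs at [5, 9, 16, 17] -> counters=[4,1,0,4,0,0,0,4,4,3,0,0,3,2,2,2,2,2,0,4,0,2,5]
Step 16: insert n at [0, 9, 12, 21] -> counters=[5,1,0,4,0,0,0,4,4,4,0,0,4,2,2,2,2,2,0,4,0,3,5]
Step 17: insert gfs at [3, 16, 17, 22] -> counters=[5,1,0,5,0,0,0,4,4,4,0,0,4,2,2,2,3,3,0,4,0,3,6]
Query lht: check counters[4]=0 counters[6]=0 counters[16]=3 counters[21]=3 -> no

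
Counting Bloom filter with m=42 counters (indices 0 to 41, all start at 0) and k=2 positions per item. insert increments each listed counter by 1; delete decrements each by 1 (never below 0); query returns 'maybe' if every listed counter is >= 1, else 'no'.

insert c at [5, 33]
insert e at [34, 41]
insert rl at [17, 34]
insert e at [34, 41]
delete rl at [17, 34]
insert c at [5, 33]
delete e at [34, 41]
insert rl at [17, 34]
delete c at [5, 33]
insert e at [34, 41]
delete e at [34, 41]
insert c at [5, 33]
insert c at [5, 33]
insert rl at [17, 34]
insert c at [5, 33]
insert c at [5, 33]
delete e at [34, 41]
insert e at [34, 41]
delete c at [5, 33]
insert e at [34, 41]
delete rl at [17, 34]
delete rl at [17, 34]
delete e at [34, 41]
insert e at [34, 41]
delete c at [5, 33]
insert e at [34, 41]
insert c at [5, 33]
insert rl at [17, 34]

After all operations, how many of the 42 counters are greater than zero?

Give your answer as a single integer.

Answer: 5

Derivation:
Step 1: insert c at [5, 33] -> counters=[0,0,0,0,0,1,0,0,0,0,0,0,0,0,0,0,0,0,0,0,0,0,0,0,0,0,0,0,0,0,0,0,0,1,0,0,0,0,0,0,0,0]
Step 2: insert e at [34, 41] -> counters=[0,0,0,0,0,1,0,0,0,0,0,0,0,0,0,0,0,0,0,0,0,0,0,0,0,0,0,0,0,0,0,0,0,1,1,0,0,0,0,0,0,1]
Step 3: insert rl at [17, 34] -> counters=[0,0,0,0,0,1,0,0,0,0,0,0,0,0,0,0,0,1,0,0,0,0,0,0,0,0,0,0,0,0,0,0,0,1,2,0,0,0,0,0,0,1]
Step 4: insert e at [34, 41] -> counters=[0,0,0,0,0,1,0,0,0,0,0,0,0,0,0,0,0,1,0,0,0,0,0,0,0,0,0,0,0,0,0,0,0,1,3,0,0,0,0,0,0,2]
Step 5: delete rl at [17, 34] -> counters=[0,0,0,0,0,1,0,0,0,0,0,0,0,0,0,0,0,0,0,0,0,0,0,0,0,0,0,0,0,0,0,0,0,1,2,0,0,0,0,0,0,2]
Step 6: insert c at [5, 33] -> counters=[0,0,0,0,0,2,0,0,0,0,0,0,0,0,0,0,0,0,0,0,0,0,0,0,0,0,0,0,0,0,0,0,0,2,2,0,0,0,0,0,0,2]
Step 7: delete e at [34, 41] -> counters=[0,0,0,0,0,2,0,0,0,0,0,0,0,0,0,0,0,0,0,0,0,0,0,0,0,0,0,0,0,0,0,0,0,2,1,0,0,0,0,0,0,1]
Step 8: insert rl at [17, 34] -> counters=[0,0,0,0,0,2,0,0,0,0,0,0,0,0,0,0,0,1,0,0,0,0,0,0,0,0,0,0,0,0,0,0,0,2,2,0,0,0,0,0,0,1]
Step 9: delete c at [5, 33] -> counters=[0,0,0,0,0,1,0,0,0,0,0,0,0,0,0,0,0,1,0,0,0,0,0,0,0,0,0,0,0,0,0,0,0,1,2,0,0,0,0,0,0,1]
Step 10: insert e at [34, 41] -> counters=[0,0,0,0,0,1,0,0,0,0,0,0,0,0,0,0,0,1,0,0,0,0,0,0,0,0,0,0,0,0,0,0,0,1,3,0,0,0,0,0,0,2]
Step 11: delete e at [34, 41] -> counters=[0,0,0,0,0,1,0,0,0,0,0,0,0,0,0,0,0,1,0,0,0,0,0,0,0,0,0,0,0,0,0,0,0,1,2,0,0,0,0,0,0,1]
Step 12: insert c at [5, 33] -> counters=[0,0,0,0,0,2,0,0,0,0,0,0,0,0,0,0,0,1,0,0,0,0,0,0,0,0,0,0,0,0,0,0,0,2,2,0,0,0,0,0,0,1]
Step 13: insert c at [5, 33] -> counters=[0,0,0,0,0,3,0,0,0,0,0,0,0,0,0,0,0,1,0,0,0,0,0,0,0,0,0,0,0,0,0,0,0,3,2,0,0,0,0,0,0,1]
Step 14: insert rl at [17, 34] -> counters=[0,0,0,0,0,3,0,0,0,0,0,0,0,0,0,0,0,2,0,0,0,0,0,0,0,0,0,0,0,0,0,0,0,3,3,0,0,0,0,0,0,1]
Step 15: insert c at [5, 33] -> counters=[0,0,0,0,0,4,0,0,0,0,0,0,0,0,0,0,0,2,0,0,0,0,0,0,0,0,0,0,0,0,0,0,0,4,3,0,0,0,0,0,0,1]
Step 16: insert c at [5, 33] -> counters=[0,0,0,0,0,5,0,0,0,0,0,0,0,0,0,0,0,2,0,0,0,0,0,0,0,0,0,0,0,0,0,0,0,5,3,0,0,0,0,0,0,1]
Step 17: delete e at [34, 41] -> counters=[0,0,0,0,0,5,0,0,0,0,0,0,0,0,0,0,0,2,0,0,0,0,0,0,0,0,0,0,0,0,0,0,0,5,2,0,0,0,0,0,0,0]
Step 18: insert e at [34, 41] -> counters=[0,0,0,0,0,5,0,0,0,0,0,0,0,0,0,0,0,2,0,0,0,0,0,0,0,0,0,0,0,0,0,0,0,5,3,0,0,0,0,0,0,1]
Step 19: delete c at [5, 33] -> counters=[0,0,0,0,0,4,0,0,0,0,0,0,0,0,0,0,0,2,0,0,0,0,0,0,0,0,0,0,0,0,0,0,0,4,3,0,0,0,0,0,0,1]
Step 20: insert e at [34, 41] -> counters=[0,0,0,0,0,4,0,0,0,0,0,0,0,0,0,0,0,2,0,0,0,0,0,0,0,0,0,0,0,0,0,0,0,4,4,0,0,0,0,0,0,2]
Step 21: delete rl at [17, 34] -> counters=[0,0,0,0,0,4,0,0,0,0,0,0,0,0,0,0,0,1,0,0,0,0,0,0,0,0,0,0,0,0,0,0,0,4,3,0,0,0,0,0,0,2]
Step 22: delete rl at [17, 34] -> counters=[0,0,0,0,0,4,0,0,0,0,0,0,0,0,0,0,0,0,0,0,0,0,0,0,0,0,0,0,0,0,0,0,0,4,2,0,0,0,0,0,0,2]
Step 23: delete e at [34, 41] -> counters=[0,0,0,0,0,4,0,0,0,0,0,0,0,0,0,0,0,0,0,0,0,0,0,0,0,0,0,0,0,0,0,0,0,4,1,0,0,0,0,0,0,1]
Step 24: insert e at [34, 41] -> counters=[0,0,0,0,0,4,0,0,0,0,0,0,0,0,0,0,0,0,0,0,0,0,0,0,0,0,0,0,0,0,0,0,0,4,2,0,0,0,0,0,0,2]
Step 25: delete c at [5, 33] -> counters=[0,0,0,0,0,3,0,0,0,0,0,0,0,0,0,0,0,0,0,0,0,0,0,0,0,0,0,0,0,0,0,0,0,3,2,0,0,0,0,0,0,2]
Step 26: insert e at [34, 41] -> counters=[0,0,0,0,0,3,0,0,0,0,0,0,0,0,0,0,0,0,0,0,0,0,0,0,0,0,0,0,0,0,0,0,0,3,3,0,0,0,0,0,0,3]
Step 27: insert c at [5, 33] -> counters=[0,0,0,0,0,4,0,0,0,0,0,0,0,0,0,0,0,0,0,0,0,0,0,0,0,0,0,0,0,0,0,0,0,4,3,0,0,0,0,0,0,3]
Step 28: insert rl at [17, 34] -> counters=[0,0,0,0,0,4,0,0,0,0,0,0,0,0,0,0,0,1,0,0,0,0,0,0,0,0,0,0,0,0,0,0,0,4,4,0,0,0,0,0,0,3]
Final counters=[0,0,0,0,0,4,0,0,0,0,0,0,0,0,0,0,0,1,0,0,0,0,0,0,0,0,0,0,0,0,0,0,0,4,4,0,0,0,0,0,0,3] -> 5 nonzero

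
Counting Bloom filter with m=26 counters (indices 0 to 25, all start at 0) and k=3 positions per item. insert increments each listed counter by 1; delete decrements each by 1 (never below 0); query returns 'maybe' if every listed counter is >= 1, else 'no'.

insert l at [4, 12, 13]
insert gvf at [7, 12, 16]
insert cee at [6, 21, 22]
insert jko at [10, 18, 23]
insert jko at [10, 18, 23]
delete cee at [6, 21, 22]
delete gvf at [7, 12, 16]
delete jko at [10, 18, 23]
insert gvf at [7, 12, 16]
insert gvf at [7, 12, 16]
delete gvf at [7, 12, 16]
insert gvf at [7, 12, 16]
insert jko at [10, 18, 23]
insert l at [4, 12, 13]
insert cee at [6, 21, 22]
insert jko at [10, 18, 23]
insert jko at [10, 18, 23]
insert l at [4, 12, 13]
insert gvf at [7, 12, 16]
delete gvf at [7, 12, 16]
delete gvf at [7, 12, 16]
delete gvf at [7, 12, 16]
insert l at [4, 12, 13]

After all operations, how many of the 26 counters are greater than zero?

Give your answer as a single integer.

Step 1: insert l at [4, 12, 13] -> counters=[0,0,0,0,1,0,0,0,0,0,0,0,1,1,0,0,0,0,0,0,0,0,0,0,0,0]
Step 2: insert gvf at [7, 12, 16] -> counters=[0,0,0,0,1,0,0,1,0,0,0,0,2,1,0,0,1,0,0,0,0,0,0,0,0,0]
Step 3: insert cee at [6, 21, 22] -> counters=[0,0,0,0,1,0,1,1,0,0,0,0,2,1,0,0,1,0,0,0,0,1,1,0,0,0]
Step 4: insert jko at [10, 18, 23] -> counters=[0,0,0,0,1,0,1,1,0,0,1,0,2,1,0,0,1,0,1,0,0,1,1,1,0,0]
Step 5: insert jko at [10, 18, 23] -> counters=[0,0,0,0,1,0,1,1,0,0,2,0,2,1,0,0,1,0,2,0,0,1,1,2,0,0]
Step 6: delete cee at [6, 21, 22] -> counters=[0,0,0,0,1,0,0,1,0,0,2,0,2,1,0,0,1,0,2,0,0,0,0,2,0,0]
Step 7: delete gvf at [7, 12, 16] -> counters=[0,0,0,0,1,0,0,0,0,0,2,0,1,1,0,0,0,0,2,0,0,0,0,2,0,0]
Step 8: delete jko at [10, 18, 23] -> counters=[0,0,0,0,1,0,0,0,0,0,1,0,1,1,0,0,0,0,1,0,0,0,0,1,0,0]
Step 9: insert gvf at [7, 12, 16] -> counters=[0,0,0,0,1,0,0,1,0,0,1,0,2,1,0,0,1,0,1,0,0,0,0,1,0,0]
Step 10: insert gvf at [7, 12, 16] -> counters=[0,0,0,0,1,0,0,2,0,0,1,0,3,1,0,0,2,0,1,0,0,0,0,1,0,0]
Step 11: delete gvf at [7, 12, 16] -> counters=[0,0,0,0,1,0,0,1,0,0,1,0,2,1,0,0,1,0,1,0,0,0,0,1,0,0]
Step 12: insert gvf at [7, 12, 16] -> counters=[0,0,0,0,1,0,0,2,0,0,1,0,3,1,0,0,2,0,1,0,0,0,0,1,0,0]
Step 13: insert jko at [10, 18, 23] -> counters=[0,0,0,0,1,0,0,2,0,0,2,0,3,1,0,0,2,0,2,0,0,0,0,2,0,0]
Step 14: insert l at [4, 12, 13] -> counters=[0,0,0,0,2,0,0,2,0,0,2,0,4,2,0,0,2,0,2,0,0,0,0,2,0,0]
Step 15: insert cee at [6, 21, 22] -> counters=[0,0,0,0,2,0,1,2,0,0,2,0,4,2,0,0,2,0,2,0,0,1,1,2,0,0]
Step 16: insert jko at [10, 18, 23] -> counters=[0,0,0,0,2,0,1,2,0,0,3,0,4,2,0,0,2,0,3,0,0,1,1,3,0,0]
Step 17: insert jko at [10, 18, 23] -> counters=[0,0,0,0,2,0,1,2,0,0,4,0,4,2,0,0,2,0,4,0,0,1,1,4,0,0]
Step 18: insert l at [4, 12, 13] -> counters=[0,0,0,0,3,0,1,2,0,0,4,0,5,3,0,0,2,0,4,0,0,1,1,4,0,0]
Step 19: insert gvf at [7, 12, 16] -> counters=[0,0,0,0,3,0,1,3,0,0,4,0,6,3,0,0,3,0,4,0,0,1,1,4,0,0]
Step 20: delete gvf at [7, 12, 16] -> counters=[0,0,0,0,3,0,1,2,0,0,4,0,5,3,0,0,2,0,4,0,0,1,1,4,0,0]
Step 21: delete gvf at [7, 12, 16] -> counters=[0,0,0,0,3,0,1,1,0,0,4,0,4,3,0,0,1,0,4,0,0,1,1,4,0,0]
Step 22: delete gvf at [7, 12, 16] -> counters=[0,0,0,0,3,0,1,0,0,0,4,0,3,3,0,0,0,0,4,0,0,1,1,4,0,0]
Step 23: insert l at [4, 12, 13] -> counters=[0,0,0,0,4,0,1,0,0,0,4,0,4,4,0,0,0,0,4,0,0,1,1,4,0,0]
Final counters=[0,0,0,0,4,0,1,0,0,0,4,0,4,4,0,0,0,0,4,0,0,1,1,4,0,0] -> 9 nonzero

Answer: 9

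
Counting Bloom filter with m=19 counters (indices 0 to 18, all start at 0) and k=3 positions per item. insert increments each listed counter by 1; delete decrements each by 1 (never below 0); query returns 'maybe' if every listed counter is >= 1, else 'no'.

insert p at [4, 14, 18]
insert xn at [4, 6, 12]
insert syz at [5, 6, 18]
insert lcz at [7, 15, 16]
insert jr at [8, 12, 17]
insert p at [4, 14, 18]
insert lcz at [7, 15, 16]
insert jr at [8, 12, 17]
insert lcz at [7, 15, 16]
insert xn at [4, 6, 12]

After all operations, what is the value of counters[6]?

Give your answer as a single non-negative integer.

Step 1: insert p at [4, 14, 18] -> counters=[0,0,0,0,1,0,0,0,0,0,0,0,0,0,1,0,0,0,1]
Step 2: insert xn at [4, 6, 12] -> counters=[0,0,0,0,2,0,1,0,0,0,0,0,1,0,1,0,0,0,1]
Step 3: insert syz at [5, 6, 18] -> counters=[0,0,0,0,2,1,2,0,0,0,0,0,1,0,1,0,0,0,2]
Step 4: insert lcz at [7, 15, 16] -> counters=[0,0,0,0,2,1,2,1,0,0,0,0,1,0,1,1,1,0,2]
Step 5: insert jr at [8, 12, 17] -> counters=[0,0,0,0,2,1,2,1,1,0,0,0,2,0,1,1,1,1,2]
Step 6: insert p at [4, 14, 18] -> counters=[0,0,0,0,3,1,2,1,1,0,0,0,2,0,2,1,1,1,3]
Step 7: insert lcz at [7, 15, 16] -> counters=[0,0,0,0,3,1,2,2,1,0,0,0,2,0,2,2,2,1,3]
Step 8: insert jr at [8, 12, 17] -> counters=[0,0,0,0,3,1,2,2,2,0,0,0,3,0,2,2,2,2,3]
Step 9: insert lcz at [7, 15, 16] -> counters=[0,0,0,0,3,1,2,3,2,0,0,0,3,0,2,3,3,2,3]
Step 10: insert xn at [4, 6, 12] -> counters=[0,0,0,0,4,1,3,3,2,0,0,0,4,0,2,3,3,2,3]
Final counters=[0,0,0,0,4,1,3,3,2,0,0,0,4,0,2,3,3,2,3] -> counters[6]=3

Answer: 3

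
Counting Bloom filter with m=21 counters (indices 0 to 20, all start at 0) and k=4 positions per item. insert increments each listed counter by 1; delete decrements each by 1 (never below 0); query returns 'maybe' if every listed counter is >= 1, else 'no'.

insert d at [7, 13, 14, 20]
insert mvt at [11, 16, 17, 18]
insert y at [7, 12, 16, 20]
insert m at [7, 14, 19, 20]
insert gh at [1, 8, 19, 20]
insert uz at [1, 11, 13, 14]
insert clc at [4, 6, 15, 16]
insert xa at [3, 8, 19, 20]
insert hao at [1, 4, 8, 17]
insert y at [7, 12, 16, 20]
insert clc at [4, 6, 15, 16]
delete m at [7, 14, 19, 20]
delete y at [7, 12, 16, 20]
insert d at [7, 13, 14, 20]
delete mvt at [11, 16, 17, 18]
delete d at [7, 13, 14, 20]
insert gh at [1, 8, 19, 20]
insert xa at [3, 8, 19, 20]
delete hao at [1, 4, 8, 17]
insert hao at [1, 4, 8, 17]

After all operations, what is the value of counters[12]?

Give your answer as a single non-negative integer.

Step 1: insert d at [7, 13, 14, 20] -> counters=[0,0,0,0,0,0,0,1,0,0,0,0,0,1,1,0,0,0,0,0,1]
Step 2: insert mvt at [11, 16, 17, 18] -> counters=[0,0,0,0,0,0,0,1,0,0,0,1,0,1,1,0,1,1,1,0,1]
Step 3: insert y at [7, 12, 16, 20] -> counters=[0,0,0,0,0,0,0,2,0,0,0,1,1,1,1,0,2,1,1,0,2]
Step 4: insert m at [7, 14, 19, 20] -> counters=[0,0,0,0,0,0,0,3,0,0,0,1,1,1,2,0,2,1,1,1,3]
Step 5: insert gh at [1, 8, 19, 20] -> counters=[0,1,0,0,0,0,0,3,1,0,0,1,1,1,2,0,2,1,1,2,4]
Step 6: insert uz at [1, 11, 13, 14] -> counters=[0,2,0,0,0,0,0,3,1,0,0,2,1,2,3,0,2,1,1,2,4]
Step 7: insert clc at [4, 6, 15, 16] -> counters=[0,2,0,0,1,0,1,3,1,0,0,2,1,2,3,1,3,1,1,2,4]
Step 8: insert xa at [3, 8, 19, 20] -> counters=[0,2,0,1,1,0,1,3,2,0,0,2,1,2,3,1,3,1,1,3,5]
Step 9: insert hao at [1, 4, 8, 17] -> counters=[0,3,0,1,2,0,1,3,3,0,0,2,1,2,3,1,3,2,1,3,5]
Step 10: insert y at [7, 12, 16, 20] -> counters=[0,3,0,1,2,0,1,4,3,0,0,2,2,2,3,1,4,2,1,3,6]
Step 11: insert clc at [4, 6, 15, 16] -> counters=[0,3,0,1,3,0,2,4,3,0,0,2,2,2,3,2,5,2,1,3,6]
Step 12: delete m at [7, 14, 19, 20] -> counters=[0,3,0,1,3,0,2,3,3,0,0,2,2,2,2,2,5,2,1,2,5]
Step 13: delete y at [7, 12, 16, 20] -> counters=[0,3,0,1,3,0,2,2,3,0,0,2,1,2,2,2,4,2,1,2,4]
Step 14: insert d at [7, 13, 14, 20] -> counters=[0,3,0,1,3,0,2,3,3,0,0,2,1,3,3,2,4,2,1,2,5]
Step 15: delete mvt at [11, 16, 17, 18] -> counters=[0,3,0,1,3,0,2,3,3,0,0,1,1,3,3,2,3,1,0,2,5]
Step 16: delete d at [7, 13, 14, 20] -> counters=[0,3,0,1,3,0,2,2,3,0,0,1,1,2,2,2,3,1,0,2,4]
Step 17: insert gh at [1, 8, 19, 20] -> counters=[0,4,0,1,3,0,2,2,4,0,0,1,1,2,2,2,3,1,0,3,5]
Step 18: insert xa at [3, 8, 19, 20] -> counters=[0,4,0,2,3,0,2,2,5,0,0,1,1,2,2,2,3,1,0,4,6]
Step 19: delete hao at [1, 4, 8, 17] -> counters=[0,3,0,2,2,0,2,2,4,0,0,1,1,2,2,2,3,0,0,4,6]
Step 20: insert hao at [1, 4, 8, 17] -> counters=[0,4,0,2,3,0,2,2,5,0,0,1,1,2,2,2,3,1,0,4,6]
Final counters=[0,4,0,2,3,0,2,2,5,0,0,1,1,2,2,2,3,1,0,4,6] -> counters[12]=1

Answer: 1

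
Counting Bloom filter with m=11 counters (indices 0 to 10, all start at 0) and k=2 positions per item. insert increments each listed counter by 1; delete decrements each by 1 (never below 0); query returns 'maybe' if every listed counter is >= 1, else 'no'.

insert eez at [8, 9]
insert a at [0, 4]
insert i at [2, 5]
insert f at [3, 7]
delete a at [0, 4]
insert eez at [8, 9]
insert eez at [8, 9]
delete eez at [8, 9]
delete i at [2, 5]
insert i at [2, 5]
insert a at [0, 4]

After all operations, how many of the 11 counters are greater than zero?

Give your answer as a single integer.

Step 1: insert eez at [8, 9] -> counters=[0,0,0,0,0,0,0,0,1,1,0]
Step 2: insert a at [0, 4] -> counters=[1,0,0,0,1,0,0,0,1,1,0]
Step 3: insert i at [2, 5] -> counters=[1,0,1,0,1,1,0,0,1,1,0]
Step 4: insert f at [3, 7] -> counters=[1,0,1,1,1,1,0,1,1,1,0]
Step 5: delete a at [0, 4] -> counters=[0,0,1,1,0,1,0,1,1,1,0]
Step 6: insert eez at [8, 9] -> counters=[0,0,1,1,0,1,0,1,2,2,0]
Step 7: insert eez at [8, 9] -> counters=[0,0,1,1,0,1,0,1,3,3,0]
Step 8: delete eez at [8, 9] -> counters=[0,0,1,1,0,1,0,1,2,2,0]
Step 9: delete i at [2, 5] -> counters=[0,0,0,1,0,0,0,1,2,2,0]
Step 10: insert i at [2, 5] -> counters=[0,0,1,1,0,1,0,1,2,2,0]
Step 11: insert a at [0, 4] -> counters=[1,0,1,1,1,1,0,1,2,2,0]
Final counters=[1,0,1,1,1,1,0,1,2,2,0] -> 8 nonzero

Answer: 8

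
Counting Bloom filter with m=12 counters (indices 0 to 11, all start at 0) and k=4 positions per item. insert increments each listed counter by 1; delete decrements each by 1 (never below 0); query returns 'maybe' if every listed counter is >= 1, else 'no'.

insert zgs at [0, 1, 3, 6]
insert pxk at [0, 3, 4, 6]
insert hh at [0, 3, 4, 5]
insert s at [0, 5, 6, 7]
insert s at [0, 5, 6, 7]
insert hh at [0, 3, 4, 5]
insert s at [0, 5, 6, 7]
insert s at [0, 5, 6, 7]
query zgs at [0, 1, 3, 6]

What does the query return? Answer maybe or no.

Answer: maybe

Derivation:
Step 1: insert zgs at [0, 1, 3, 6] -> counters=[1,1,0,1,0,0,1,0,0,0,0,0]
Step 2: insert pxk at [0, 3, 4, 6] -> counters=[2,1,0,2,1,0,2,0,0,0,0,0]
Step 3: insert hh at [0, 3, 4, 5] -> counters=[3,1,0,3,2,1,2,0,0,0,0,0]
Step 4: insert s at [0, 5, 6, 7] -> counters=[4,1,0,3,2,2,3,1,0,0,0,0]
Step 5: insert s at [0, 5, 6, 7] -> counters=[5,1,0,3,2,3,4,2,0,0,0,0]
Step 6: insert hh at [0, 3, 4, 5] -> counters=[6,1,0,4,3,4,4,2,0,0,0,0]
Step 7: insert s at [0, 5, 6, 7] -> counters=[7,1,0,4,3,5,5,3,0,0,0,0]
Step 8: insert s at [0, 5, 6, 7] -> counters=[8,1,0,4,3,6,6,4,0,0,0,0]
Query zgs: check counters[0]=8 counters[1]=1 counters[3]=4 counters[6]=6 -> maybe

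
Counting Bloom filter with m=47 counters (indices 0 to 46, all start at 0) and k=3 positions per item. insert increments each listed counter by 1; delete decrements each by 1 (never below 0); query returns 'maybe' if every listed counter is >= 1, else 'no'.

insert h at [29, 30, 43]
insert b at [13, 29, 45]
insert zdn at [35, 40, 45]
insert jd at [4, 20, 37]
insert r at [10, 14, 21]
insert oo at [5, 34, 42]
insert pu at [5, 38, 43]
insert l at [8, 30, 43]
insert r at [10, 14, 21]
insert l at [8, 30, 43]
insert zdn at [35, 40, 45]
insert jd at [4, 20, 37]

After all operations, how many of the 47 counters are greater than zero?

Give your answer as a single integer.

Step 1: insert h at [29, 30, 43] -> counters=[0,0,0,0,0,0,0,0,0,0,0,0,0,0,0,0,0,0,0,0,0,0,0,0,0,0,0,0,0,1,1,0,0,0,0,0,0,0,0,0,0,0,0,1,0,0,0]
Step 2: insert b at [13, 29, 45] -> counters=[0,0,0,0,0,0,0,0,0,0,0,0,0,1,0,0,0,0,0,0,0,0,0,0,0,0,0,0,0,2,1,0,0,0,0,0,0,0,0,0,0,0,0,1,0,1,0]
Step 3: insert zdn at [35, 40, 45] -> counters=[0,0,0,0,0,0,0,0,0,0,0,0,0,1,0,0,0,0,0,0,0,0,0,0,0,0,0,0,0,2,1,0,0,0,0,1,0,0,0,0,1,0,0,1,0,2,0]
Step 4: insert jd at [4, 20, 37] -> counters=[0,0,0,0,1,0,0,0,0,0,0,0,0,1,0,0,0,0,0,0,1,0,0,0,0,0,0,0,0,2,1,0,0,0,0,1,0,1,0,0,1,0,0,1,0,2,0]
Step 5: insert r at [10, 14, 21] -> counters=[0,0,0,0,1,0,0,0,0,0,1,0,0,1,1,0,0,0,0,0,1,1,0,0,0,0,0,0,0,2,1,0,0,0,0,1,0,1,0,0,1,0,0,1,0,2,0]
Step 6: insert oo at [5, 34, 42] -> counters=[0,0,0,0,1,1,0,0,0,0,1,0,0,1,1,0,0,0,0,0,1,1,0,0,0,0,0,0,0,2,1,0,0,0,1,1,0,1,0,0,1,0,1,1,0,2,0]
Step 7: insert pu at [5, 38, 43] -> counters=[0,0,0,0,1,2,0,0,0,0,1,0,0,1,1,0,0,0,0,0,1,1,0,0,0,0,0,0,0,2,1,0,0,0,1,1,0,1,1,0,1,0,1,2,0,2,0]
Step 8: insert l at [8, 30, 43] -> counters=[0,0,0,0,1,2,0,0,1,0,1,0,0,1,1,0,0,0,0,0,1,1,0,0,0,0,0,0,0,2,2,0,0,0,1,1,0,1,1,0,1,0,1,3,0,2,0]
Step 9: insert r at [10, 14, 21] -> counters=[0,0,0,0,1,2,0,0,1,0,2,0,0,1,2,0,0,0,0,0,1,2,0,0,0,0,0,0,0,2,2,0,0,0,1,1,0,1,1,0,1,0,1,3,0,2,0]
Step 10: insert l at [8, 30, 43] -> counters=[0,0,0,0,1,2,0,0,2,0,2,0,0,1,2,0,0,0,0,0,1,2,0,0,0,0,0,0,0,2,3,0,0,0,1,1,0,1,1,0,1,0,1,4,0,2,0]
Step 11: insert zdn at [35, 40, 45] -> counters=[0,0,0,0,1,2,0,0,2,0,2,0,0,1,2,0,0,0,0,0,1,2,0,0,0,0,0,0,0,2,3,0,0,0,1,2,0,1,1,0,2,0,1,4,0,3,0]
Step 12: insert jd at [4, 20, 37] -> counters=[0,0,0,0,2,2,0,0,2,0,2,0,0,1,2,0,0,0,0,0,2,2,0,0,0,0,0,0,0,2,3,0,0,0,1,2,0,2,1,0,2,0,1,4,0,3,0]
Final counters=[0,0,0,0,2,2,0,0,2,0,2,0,0,1,2,0,0,0,0,0,2,2,0,0,0,0,0,0,0,2,3,0,0,0,1,2,0,2,1,0,2,0,1,4,0,3,0] -> 18 nonzero

Answer: 18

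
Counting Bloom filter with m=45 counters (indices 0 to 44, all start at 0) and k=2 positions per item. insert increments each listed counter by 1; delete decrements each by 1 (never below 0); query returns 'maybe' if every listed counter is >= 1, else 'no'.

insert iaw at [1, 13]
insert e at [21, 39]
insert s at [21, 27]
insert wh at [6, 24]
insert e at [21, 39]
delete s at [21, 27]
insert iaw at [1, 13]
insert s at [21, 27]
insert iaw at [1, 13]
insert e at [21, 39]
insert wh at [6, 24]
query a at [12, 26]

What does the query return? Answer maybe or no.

Answer: no

Derivation:
Step 1: insert iaw at [1, 13] -> counters=[0,1,0,0,0,0,0,0,0,0,0,0,0,1,0,0,0,0,0,0,0,0,0,0,0,0,0,0,0,0,0,0,0,0,0,0,0,0,0,0,0,0,0,0,0]
Step 2: insert e at [21, 39] -> counters=[0,1,0,0,0,0,0,0,0,0,0,0,0,1,0,0,0,0,0,0,0,1,0,0,0,0,0,0,0,0,0,0,0,0,0,0,0,0,0,1,0,0,0,0,0]
Step 3: insert s at [21, 27] -> counters=[0,1,0,0,0,0,0,0,0,0,0,0,0,1,0,0,0,0,0,0,0,2,0,0,0,0,0,1,0,0,0,0,0,0,0,0,0,0,0,1,0,0,0,0,0]
Step 4: insert wh at [6, 24] -> counters=[0,1,0,0,0,0,1,0,0,0,0,0,0,1,0,0,0,0,0,0,0,2,0,0,1,0,0,1,0,0,0,0,0,0,0,0,0,0,0,1,0,0,0,0,0]
Step 5: insert e at [21, 39] -> counters=[0,1,0,0,0,0,1,0,0,0,0,0,0,1,0,0,0,0,0,0,0,3,0,0,1,0,0,1,0,0,0,0,0,0,0,0,0,0,0,2,0,0,0,0,0]
Step 6: delete s at [21, 27] -> counters=[0,1,0,0,0,0,1,0,0,0,0,0,0,1,0,0,0,0,0,0,0,2,0,0,1,0,0,0,0,0,0,0,0,0,0,0,0,0,0,2,0,0,0,0,0]
Step 7: insert iaw at [1, 13] -> counters=[0,2,0,0,0,0,1,0,0,0,0,0,0,2,0,0,0,0,0,0,0,2,0,0,1,0,0,0,0,0,0,0,0,0,0,0,0,0,0,2,0,0,0,0,0]
Step 8: insert s at [21, 27] -> counters=[0,2,0,0,0,0,1,0,0,0,0,0,0,2,0,0,0,0,0,0,0,3,0,0,1,0,0,1,0,0,0,0,0,0,0,0,0,0,0,2,0,0,0,0,0]
Step 9: insert iaw at [1, 13] -> counters=[0,3,0,0,0,0,1,0,0,0,0,0,0,3,0,0,0,0,0,0,0,3,0,0,1,0,0,1,0,0,0,0,0,0,0,0,0,0,0,2,0,0,0,0,0]
Step 10: insert e at [21, 39] -> counters=[0,3,0,0,0,0,1,0,0,0,0,0,0,3,0,0,0,0,0,0,0,4,0,0,1,0,0,1,0,0,0,0,0,0,0,0,0,0,0,3,0,0,0,0,0]
Step 11: insert wh at [6, 24] -> counters=[0,3,0,0,0,0,2,0,0,0,0,0,0,3,0,0,0,0,0,0,0,4,0,0,2,0,0,1,0,0,0,0,0,0,0,0,0,0,0,3,0,0,0,0,0]
Query a: check counters[12]=0 counters[26]=0 -> no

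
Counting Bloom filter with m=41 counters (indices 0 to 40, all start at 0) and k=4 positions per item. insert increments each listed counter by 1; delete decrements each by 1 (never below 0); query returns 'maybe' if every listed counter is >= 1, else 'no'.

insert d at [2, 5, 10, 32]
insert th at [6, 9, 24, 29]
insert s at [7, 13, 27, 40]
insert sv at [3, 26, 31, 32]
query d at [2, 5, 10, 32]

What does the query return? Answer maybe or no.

Step 1: insert d at [2, 5, 10, 32] -> counters=[0,0,1,0,0,1,0,0,0,0,1,0,0,0,0,0,0,0,0,0,0,0,0,0,0,0,0,0,0,0,0,0,1,0,0,0,0,0,0,0,0]
Step 2: insert th at [6, 9, 24, 29] -> counters=[0,0,1,0,0,1,1,0,0,1,1,0,0,0,0,0,0,0,0,0,0,0,0,0,1,0,0,0,0,1,0,0,1,0,0,0,0,0,0,0,0]
Step 3: insert s at [7, 13, 27, 40] -> counters=[0,0,1,0,0,1,1,1,0,1,1,0,0,1,0,0,0,0,0,0,0,0,0,0,1,0,0,1,0,1,0,0,1,0,0,0,0,0,0,0,1]
Step 4: insert sv at [3, 26, 31, 32] -> counters=[0,0,1,1,0,1,1,1,0,1,1,0,0,1,0,0,0,0,0,0,0,0,0,0,1,0,1,1,0,1,0,1,2,0,0,0,0,0,0,0,1]
Query d: check counters[2]=1 counters[5]=1 counters[10]=1 counters[32]=2 -> maybe

Answer: maybe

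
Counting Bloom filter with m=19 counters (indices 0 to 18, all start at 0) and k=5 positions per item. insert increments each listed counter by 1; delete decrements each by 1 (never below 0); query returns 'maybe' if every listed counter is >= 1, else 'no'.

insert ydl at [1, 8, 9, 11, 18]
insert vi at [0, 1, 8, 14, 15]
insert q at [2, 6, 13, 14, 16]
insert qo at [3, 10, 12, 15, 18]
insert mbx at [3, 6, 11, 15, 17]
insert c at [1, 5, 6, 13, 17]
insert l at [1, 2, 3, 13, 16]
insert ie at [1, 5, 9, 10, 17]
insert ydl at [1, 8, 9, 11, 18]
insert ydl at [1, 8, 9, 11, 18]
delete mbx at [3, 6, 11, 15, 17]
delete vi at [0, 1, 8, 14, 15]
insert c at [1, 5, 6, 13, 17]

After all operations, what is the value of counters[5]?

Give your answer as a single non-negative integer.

Step 1: insert ydl at [1, 8, 9, 11, 18] -> counters=[0,1,0,0,0,0,0,0,1,1,0,1,0,0,0,0,0,0,1]
Step 2: insert vi at [0, 1, 8, 14, 15] -> counters=[1,2,0,0,0,0,0,0,2,1,0,1,0,0,1,1,0,0,1]
Step 3: insert q at [2, 6, 13, 14, 16] -> counters=[1,2,1,0,0,0,1,0,2,1,0,1,0,1,2,1,1,0,1]
Step 4: insert qo at [3, 10, 12, 15, 18] -> counters=[1,2,1,1,0,0,1,0,2,1,1,1,1,1,2,2,1,0,2]
Step 5: insert mbx at [3, 6, 11, 15, 17] -> counters=[1,2,1,2,0,0,2,0,2,1,1,2,1,1,2,3,1,1,2]
Step 6: insert c at [1, 5, 6, 13, 17] -> counters=[1,3,1,2,0,1,3,0,2,1,1,2,1,2,2,3,1,2,2]
Step 7: insert l at [1, 2, 3, 13, 16] -> counters=[1,4,2,3,0,1,3,0,2,1,1,2,1,3,2,3,2,2,2]
Step 8: insert ie at [1, 5, 9, 10, 17] -> counters=[1,5,2,3,0,2,3,0,2,2,2,2,1,3,2,3,2,3,2]
Step 9: insert ydl at [1, 8, 9, 11, 18] -> counters=[1,6,2,3,0,2,3,0,3,3,2,3,1,3,2,3,2,3,3]
Step 10: insert ydl at [1, 8, 9, 11, 18] -> counters=[1,7,2,3,0,2,3,0,4,4,2,4,1,3,2,3,2,3,4]
Step 11: delete mbx at [3, 6, 11, 15, 17] -> counters=[1,7,2,2,0,2,2,0,4,4,2,3,1,3,2,2,2,2,4]
Step 12: delete vi at [0, 1, 8, 14, 15] -> counters=[0,6,2,2,0,2,2,0,3,4,2,3,1,3,1,1,2,2,4]
Step 13: insert c at [1, 5, 6, 13, 17] -> counters=[0,7,2,2,0,3,3,0,3,4,2,3,1,4,1,1,2,3,4]
Final counters=[0,7,2,2,0,3,3,0,3,4,2,3,1,4,1,1,2,3,4] -> counters[5]=3

Answer: 3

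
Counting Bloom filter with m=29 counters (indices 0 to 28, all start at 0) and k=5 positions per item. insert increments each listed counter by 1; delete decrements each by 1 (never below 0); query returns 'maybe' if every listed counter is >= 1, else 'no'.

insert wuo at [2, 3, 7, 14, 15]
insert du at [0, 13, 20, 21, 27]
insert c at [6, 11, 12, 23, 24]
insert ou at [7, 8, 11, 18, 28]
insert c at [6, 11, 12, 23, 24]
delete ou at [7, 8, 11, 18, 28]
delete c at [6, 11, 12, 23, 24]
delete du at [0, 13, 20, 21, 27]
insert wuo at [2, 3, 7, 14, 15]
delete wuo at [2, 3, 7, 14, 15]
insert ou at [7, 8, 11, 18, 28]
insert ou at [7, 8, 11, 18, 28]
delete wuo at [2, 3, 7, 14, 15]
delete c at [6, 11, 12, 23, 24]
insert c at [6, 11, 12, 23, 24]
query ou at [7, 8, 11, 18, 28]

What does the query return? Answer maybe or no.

Step 1: insert wuo at [2, 3, 7, 14, 15] -> counters=[0,0,1,1,0,0,0,1,0,0,0,0,0,0,1,1,0,0,0,0,0,0,0,0,0,0,0,0,0]
Step 2: insert du at [0, 13, 20, 21, 27] -> counters=[1,0,1,1,0,0,0,1,0,0,0,0,0,1,1,1,0,0,0,0,1,1,0,0,0,0,0,1,0]
Step 3: insert c at [6, 11, 12, 23, 24] -> counters=[1,0,1,1,0,0,1,1,0,0,0,1,1,1,1,1,0,0,0,0,1,1,0,1,1,0,0,1,0]
Step 4: insert ou at [7, 8, 11, 18, 28] -> counters=[1,0,1,1,0,0,1,2,1,0,0,2,1,1,1,1,0,0,1,0,1,1,0,1,1,0,0,1,1]
Step 5: insert c at [6, 11, 12, 23, 24] -> counters=[1,0,1,1,0,0,2,2,1,0,0,3,2,1,1,1,0,0,1,0,1,1,0,2,2,0,0,1,1]
Step 6: delete ou at [7, 8, 11, 18, 28] -> counters=[1,0,1,1,0,0,2,1,0,0,0,2,2,1,1,1,0,0,0,0,1,1,0,2,2,0,0,1,0]
Step 7: delete c at [6, 11, 12, 23, 24] -> counters=[1,0,1,1,0,0,1,1,0,0,0,1,1,1,1,1,0,0,0,0,1,1,0,1,1,0,0,1,0]
Step 8: delete du at [0, 13, 20, 21, 27] -> counters=[0,0,1,1,0,0,1,1,0,0,0,1,1,0,1,1,0,0,0,0,0,0,0,1,1,0,0,0,0]
Step 9: insert wuo at [2, 3, 7, 14, 15] -> counters=[0,0,2,2,0,0,1,2,0,0,0,1,1,0,2,2,0,0,0,0,0,0,0,1,1,0,0,0,0]
Step 10: delete wuo at [2, 3, 7, 14, 15] -> counters=[0,0,1,1,0,0,1,1,0,0,0,1,1,0,1,1,0,0,0,0,0,0,0,1,1,0,0,0,0]
Step 11: insert ou at [7, 8, 11, 18, 28] -> counters=[0,0,1,1,0,0,1,2,1,0,0,2,1,0,1,1,0,0,1,0,0,0,0,1,1,0,0,0,1]
Step 12: insert ou at [7, 8, 11, 18, 28] -> counters=[0,0,1,1,0,0,1,3,2,0,0,3,1,0,1,1,0,0,2,0,0,0,0,1,1,0,0,0,2]
Step 13: delete wuo at [2, 3, 7, 14, 15] -> counters=[0,0,0,0,0,0,1,2,2,0,0,3,1,0,0,0,0,0,2,0,0,0,0,1,1,0,0,0,2]
Step 14: delete c at [6, 11, 12, 23, 24] -> counters=[0,0,0,0,0,0,0,2,2,0,0,2,0,0,0,0,0,0,2,0,0,0,0,0,0,0,0,0,2]
Step 15: insert c at [6, 11, 12, 23, 24] -> counters=[0,0,0,0,0,0,1,2,2,0,0,3,1,0,0,0,0,0,2,0,0,0,0,1,1,0,0,0,2]
Query ou: check counters[7]=2 counters[8]=2 counters[11]=3 counters[18]=2 counters[28]=2 -> maybe

Answer: maybe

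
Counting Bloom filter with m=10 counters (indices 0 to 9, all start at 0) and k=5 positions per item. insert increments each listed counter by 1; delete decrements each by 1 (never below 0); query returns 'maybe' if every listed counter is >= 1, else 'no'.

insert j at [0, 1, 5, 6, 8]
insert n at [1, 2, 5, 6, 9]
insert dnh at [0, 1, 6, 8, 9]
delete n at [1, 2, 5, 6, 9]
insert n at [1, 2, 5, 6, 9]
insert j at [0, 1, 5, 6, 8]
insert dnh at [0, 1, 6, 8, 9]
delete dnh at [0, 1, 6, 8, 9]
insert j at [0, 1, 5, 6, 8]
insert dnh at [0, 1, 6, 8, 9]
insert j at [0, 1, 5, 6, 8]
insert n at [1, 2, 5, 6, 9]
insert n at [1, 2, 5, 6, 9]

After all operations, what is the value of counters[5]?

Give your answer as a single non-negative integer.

Step 1: insert j at [0, 1, 5, 6, 8] -> counters=[1,1,0,0,0,1,1,0,1,0]
Step 2: insert n at [1, 2, 5, 6, 9] -> counters=[1,2,1,0,0,2,2,0,1,1]
Step 3: insert dnh at [0, 1, 6, 8, 9] -> counters=[2,3,1,0,0,2,3,0,2,2]
Step 4: delete n at [1, 2, 5, 6, 9] -> counters=[2,2,0,0,0,1,2,0,2,1]
Step 5: insert n at [1, 2, 5, 6, 9] -> counters=[2,3,1,0,0,2,3,0,2,2]
Step 6: insert j at [0, 1, 5, 6, 8] -> counters=[3,4,1,0,0,3,4,0,3,2]
Step 7: insert dnh at [0, 1, 6, 8, 9] -> counters=[4,5,1,0,0,3,5,0,4,3]
Step 8: delete dnh at [0, 1, 6, 8, 9] -> counters=[3,4,1,0,0,3,4,0,3,2]
Step 9: insert j at [0, 1, 5, 6, 8] -> counters=[4,5,1,0,0,4,5,0,4,2]
Step 10: insert dnh at [0, 1, 6, 8, 9] -> counters=[5,6,1,0,0,4,6,0,5,3]
Step 11: insert j at [0, 1, 5, 6, 8] -> counters=[6,7,1,0,0,5,7,0,6,3]
Step 12: insert n at [1, 2, 5, 6, 9] -> counters=[6,8,2,0,0,6,8,0,6,4]
Step 13: insert n at [1, 2, 5, 6, 9] -> counters=[6,9,3,0,0,7,9,0,6,5]
Final counters=[6,9,3,0,0,7,9,0,6,5] -> counters[5]=7

Answer: 7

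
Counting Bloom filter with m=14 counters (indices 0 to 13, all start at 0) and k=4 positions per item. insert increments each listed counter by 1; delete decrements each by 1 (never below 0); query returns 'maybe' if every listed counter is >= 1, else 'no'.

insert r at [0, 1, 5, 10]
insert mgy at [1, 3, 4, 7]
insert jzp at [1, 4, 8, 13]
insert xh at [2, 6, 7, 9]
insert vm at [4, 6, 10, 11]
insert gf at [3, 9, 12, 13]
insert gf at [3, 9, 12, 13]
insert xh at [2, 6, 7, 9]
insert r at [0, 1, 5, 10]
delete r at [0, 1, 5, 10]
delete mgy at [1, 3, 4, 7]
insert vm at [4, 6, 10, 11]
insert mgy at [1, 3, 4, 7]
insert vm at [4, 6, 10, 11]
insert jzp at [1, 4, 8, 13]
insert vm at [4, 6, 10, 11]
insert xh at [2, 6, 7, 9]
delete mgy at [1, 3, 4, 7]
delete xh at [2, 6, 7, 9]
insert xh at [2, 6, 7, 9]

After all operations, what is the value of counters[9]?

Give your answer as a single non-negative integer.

Step 1: insert r at [0, 1, 5, 10] -> counters=[1,1,0,0,0,1,0,0,0,0,1,0,0,0]
Step 2: insert mgy at [1, 3, 4, 7] -> counters=[1,2,0,1,1,1,0,1,0,0,1,0,0,0]
Step 3: insert jzp at [1, 4, 8, 13] -> counters=[1,3,0,1,2,1,0,1,1,0,1,0,0,1]
Step 4: insert xh at [2, 6, 7, 9] -> counters=[1,3,1,1,2,1,1,2,1,1,1,0,0,1]
Step 5: insert vm at [4, 6, 10, 11] -> counters=[1,3,1,1,3,1,2,2,1,1,2,1,0,1]
Step 6: insert gf at [3, 9, 12, 13] -> counters=[1,3,1,2,3,1,2,2,1,2,2,1,1,2]
Step 7: insert gf at [3, 9, 12, 13] -> counters=[1,3,1,3,3,1,2,2,1,3,2,1,2,3]
Step 8: insert xh at [2, 6, 7, 9] -> counters=[1,3,2,3,3,1,3,3,1,4,2,1,2,3]
Step 9: insert r at [0, 1, 5, 10] -> counters=[2,4,2,3,3,2,3,3,1,4,3,1,2,3]
Step 10: delete r at [0, 1, 5, 10] -> counters=[1,3,2,3,3,1,3,3,1,4,2,1,2,3]
Step 11: delete mgy at [1, 3, 4, 7] -> counters=[1,2,2,2,2,1,3,2,1,4,2,1,2,3]
Step 12: insert vm at [4, 6, 10, 11] -> counters=[1,2,2,2,3,1,4,2,1,4,3,2,2,3]
Step 13: insert mgy at [1, 3, 4, 7] -> counters=[1,3,2,3,4,1,4,3,1,4,3,2,2,3]
Step 14: insert vm at [4, 6, 10, 11] -> counters=[1,3,2,3,5,1,5,3,1,4,4,3,2,3]
Step 15: insert jzp at [1, 4, 8, 13] -> counters=[1,4,2,3,6,1,5,3,2,4,4,3,2,4]
Step 16: insert vm at [4, 6, 10, 11] -> counters=[1,4,2,3,7,1,6,3,2,4,5,4,2,4]
Step 17: insert xh at [2, 6, 7, 9] -> counters=[1,4,3,3,7,1,7,4,2,5,5,4,2,4]
Step 18: delete mgy at [1, 3, 4, 7] -> counters=[1,3,3,2,6,1,7,3,2,5,5,4,2,4]
Step 19: delete xh at [2, 6, 7, 9] -> counters=[1,3,2,2,6,1,6,2,2,4,5,4,2,4]
Step 20: insert xh at [2, 6, 7, 9] -> counters=[1,3,3,2,6,1,7,3,2,5,5,4,2,4]
Final counters=[1,3,3,2,6,1,7,3,2,5,5,4,2,4] -> counters[9]=5

Answer: 5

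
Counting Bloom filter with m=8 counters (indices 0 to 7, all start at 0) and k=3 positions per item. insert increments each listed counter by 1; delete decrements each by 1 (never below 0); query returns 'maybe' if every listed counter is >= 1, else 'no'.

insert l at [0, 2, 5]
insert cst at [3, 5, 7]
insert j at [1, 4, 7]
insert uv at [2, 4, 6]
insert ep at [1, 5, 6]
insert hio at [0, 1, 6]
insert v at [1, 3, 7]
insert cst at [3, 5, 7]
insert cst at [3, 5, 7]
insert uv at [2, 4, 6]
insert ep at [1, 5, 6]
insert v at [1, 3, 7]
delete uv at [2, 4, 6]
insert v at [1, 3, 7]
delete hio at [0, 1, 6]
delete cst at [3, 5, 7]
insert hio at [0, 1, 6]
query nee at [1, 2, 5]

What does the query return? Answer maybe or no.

Answer: maybe

Derivation:
Step 1: insert l at [0, 2, 5] -> counters=[1,0,1,0,0,1,0,0]
Step 2: insert cst at [3, 5, 7] -> counters=[1,0,1,1,0,2,0,1]
Step 3: insert j at [1, 4, 7] -> counters=[1,1,1,1,1,2,0,2]
Step 4: insert uv at [2, 4, 6] -> counters=[1,1,2,1,2,2,1,2]
Step 5: insert ep at [1, 5, 6] -> counters=[1,2,2,1,2,3,2,2]
Step 6: insert hio at [0, 1, 6] -> counters=[2,3,2,1,2,3,3,2]
Step 7: insert v at [1, 3, 7] -> counters=[2,4,2,2,2,3,3,3]
Step 8: insert cst at [3, 5, 7] -> counters=[2,4,2,3,2,4,3,4]
Step 9: insert cst at [3, 5, 7] -> counters=[2,4,2,4,2,5,3,5]
Step 10: insert uv at [2, 4, 6] -> counters=[2,4,3,4,3,5,4,5]
Step 11: insert ep at [1, 5, 6] -> counters=[2,5,3,4,3,6,5,5]
Step 12: insert v at [1, 3, 7] -> counters=[2,6,3,5,3,6,5,6]
Step 13: delete uv at [2, 4, 6] -> counters=[2,6,2,5,2,6,4,6]
Step 14: insert v at [1, 3, 7] -> counters=[2,7,2,6,2,6,4,7]
Step 15: delete hio at [0, 1, 6] -> counters=[1,6,2,6,2,6,3,7]
Step 16: delete cst at [3, 5, 7] -> counters=[1,6,2,5,2,5,3,6]
Step 17: insert hio at [0, 1, 6] -> counters=[2,7,2,5,2,5,4,6]
Query nee: check counters[1]=7 counters[2]=2 counters[5]=5 -> maybe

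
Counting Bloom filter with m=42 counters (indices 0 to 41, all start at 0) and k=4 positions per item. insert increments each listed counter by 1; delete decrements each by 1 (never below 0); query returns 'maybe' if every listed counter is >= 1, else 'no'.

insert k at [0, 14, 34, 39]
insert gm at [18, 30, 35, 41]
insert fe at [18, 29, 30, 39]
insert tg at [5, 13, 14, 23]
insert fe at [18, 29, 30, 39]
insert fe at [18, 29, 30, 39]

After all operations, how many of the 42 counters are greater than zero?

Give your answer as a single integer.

Answer: 12

Derivation:
Step 1: insert k at [0, 14, 34, 39] -> counters=[1,0,0,0,0,0,0,0,0,0,0,0,0,0,1,0,0,0,0,0,0,0,0,0,0,0,0,0,0,0,0,0,0,0,1,0,0,0,0,1,0,0]
Step 2: insert gm at [18, 30, 35, 41] -> counters=[1,0,0,0,0,0,0,0,0,0,0,0,0,0,1,0,0,0,1,0,0,0,0,0,0,0,0,0,0,0,1,0,0,0,1,1,0,0,0,1,0,1]
Step 3: insert fe at [18, 29, 30, 39] -> counters=[1,0,0,0,0,0,0,0,0,0,0,0,0,0,1,0,0,0,2,0,0,0,0,0,0,0,0,0,0,1,2,0,0,0,1,1,0,0,0,2,0,1]
Step 4: insert tg at [5, 13, 14, 23] -> counters=[1,0,0,0,0,1,0,0,0,0,0,0,0,1,2,0,0,0,2,0,0,0,0,1,0,0,0,0,0,1,2,0,0,0,1,1,0,0,0,2,0,1]
Step 5: insert fe at [18, 29, 30, 39] -> counters=[1,0,0,0,0,1,0,0,0,0,0,0,0,1,2,0,0,0,3,0,0,0,0,1,0,0,0,0,0,2,3,0,0,0,1,1,0,0,0,3,0,1]
Step 6: insert fe at [18, 29, 30, 39] -> counters=[1,0,0,0,0,1,0,0,0,0,0,0,0,1,2,0,0,0,4,0,0,0,0,1,0,0,0,0,0,3,4,0,0,0,1,1,0,0,0,4,0,1]
Final counters=[1,0,0,0,0,1,0,0,0,0,0,0,0,1,2,0,0,0,4,0,0,0,0,1,0,0,0,0,0,3,4,0,0,0,1,1,0,0,0,4,0,1] -> 12 nonzero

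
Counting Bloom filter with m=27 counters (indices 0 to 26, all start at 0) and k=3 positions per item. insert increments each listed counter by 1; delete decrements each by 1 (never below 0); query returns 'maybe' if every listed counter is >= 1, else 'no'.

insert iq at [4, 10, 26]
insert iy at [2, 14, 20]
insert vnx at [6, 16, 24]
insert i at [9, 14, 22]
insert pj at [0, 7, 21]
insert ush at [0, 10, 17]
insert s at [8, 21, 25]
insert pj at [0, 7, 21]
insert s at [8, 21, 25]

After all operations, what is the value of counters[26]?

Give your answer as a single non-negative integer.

Answer: 1

Derivation:
Step 1: insert iq at [4, 10, 26] -> counters=[0,0,0,0,1,0,0,0,0,0,1,0,0,0,0,0,0,0,0,0,0,0,0,0,0,0,1]
Step 2: insert iy at [2, 14, 20] -> counters=[0,0,1,0,1,0,0,0,0,0,1,0,0,0,1,0,0,0,0,0,1,0,0,0,0,0,1]
Step 3: insert vnx at [6, 16, 24] -> counters=[0,0,1,0,1,0,1,0,0,0,1,0,0,0,1,0,1,0,0,0,1,0,0,0,1,0,1]
Step 4: insert i at [9, 14, 22] -> counters=[0,0,1,0,1,0,1,0,0,1,1,0,0,0,2,0,1,0,0,0,1,0,1,0,1,0,1]
Step 5: insert pj at [0, 7, 21] -> counters=[1,0,1,0,1,0,1,1,0,1,1,0,0,0,2,0,1,0,0,0,1,1,1,0,1,0,1]
Step 6: insert ush at [0, 10, 17] -> counters=[2,0,1,0,1,0,1,1,0,1,2,0,0,0,2,0,1,1,0,0,1,1,1,0,1,0,1]
Step 7: insert s at [8, 21, 25] -> counters=[2,0,1,0,1,0,1,1,1,1,2,0,0,0,2,0,1,1,0,0,1,2,1,0,1,1,1]
Step 8: insert pj at [0, 7, 21] -> counters=[3,0,1,0,1,0,1,2,1,1,2,0,0,0,2,0,1,1,0,0,1,3,1,0,1,1,1]
Step 9: insert s at [8, 21, 25] -> counters=[3,0,1,0,1,0,1,2,2,1,2,0,0,0,2,0,1,1,0,0,1,4,1,0,1,2,1]
Final counters=[3,0,1,0,1,0,1,2,2,1,2,0,0,0,2,0,1,1,0,0,1,4,1,0,1,2,1] -> counters[26]=1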